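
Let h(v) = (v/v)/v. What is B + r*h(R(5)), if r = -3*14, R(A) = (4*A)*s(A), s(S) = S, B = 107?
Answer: 5329/50 ≈ 106.58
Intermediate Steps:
R(A) = 4*A² (R(A) = (4*A)*A = 4*A²)
h(v) = 1/v
r = -42
B + r*h(R(5)) = 107 - 42/(4*5²) = 107 - 42/(4*25) = 107 - 42/100 = 107 - 42*1/100 = 107 - 21/50 = 5329/50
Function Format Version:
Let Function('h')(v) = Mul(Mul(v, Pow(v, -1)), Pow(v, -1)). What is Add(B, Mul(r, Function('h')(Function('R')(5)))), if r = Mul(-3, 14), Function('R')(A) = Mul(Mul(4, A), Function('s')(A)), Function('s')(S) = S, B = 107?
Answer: Rational(5329, 50) ≈ 106.58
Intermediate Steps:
Function('R')(A) = Mul(4, Pow(A, 2)) (Function('R')(A) = Mul(Mul(4, A), A) = Mul(4, Pow(A, 2)))
Function('h')(v) = Pow(v, -1) (Function('h')(v) = Mul(1, Pow(v, -1)) = Pow(v, -1))
r = -42
Add(B, Mul(r, Function('h')(Function('R')(5)))) = Add(107, Mul(-42, Pow(Mul(4, Pow(5, 2)), -1))) = Add(107, Mul(-42, Pow(Mul(4, 25), -1))) = Add(107, Mul(-42, Pow(100, -1))) = Add(107, Mul(-42, Rational(1, 100))) = Add(107, Rational(-21, 50)) = Rational(5329, 50)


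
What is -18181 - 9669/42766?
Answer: -777538315/42766 ≈ -18181.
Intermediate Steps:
-18181 - 9669/42766 = -777538315/42766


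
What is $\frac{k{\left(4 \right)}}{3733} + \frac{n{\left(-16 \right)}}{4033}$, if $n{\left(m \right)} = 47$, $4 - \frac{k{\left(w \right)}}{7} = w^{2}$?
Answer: $- \frac{163321}{15055189} \approx -0.010848$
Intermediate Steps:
$k{\left(w \right)} = 28 - 7 w^{2}$
$\frac{k{\left(4 \right)}}{3733} + \frac{n{\left(-16 \right)}}{4033} = \frac{28 - 7 \cdot 4^{2}}{3733} + \frac{47}{4033} = \left(28 - 112\right) \frac{1}{3733} + 47 \cdot \frac{1}{4033} = \left(28 - 112\right) \frac{1}{3733} + \frac{47}{4033} = \left(-84\right) \frac{1}{3733} + \frac{47}{4033} = - \frac{84}{3733} + \frac{47}{4033} = - \frac{163321}{15055189}$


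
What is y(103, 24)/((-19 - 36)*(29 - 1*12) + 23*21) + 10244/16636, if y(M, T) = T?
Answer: 264439/469967 ≈ 0.56268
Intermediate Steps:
y(103, 24)/((-19 - 36)*(29 - 1*12) + 23*21) + 10244/16636 = 24/((-19 - 36)*(29 - 1*12) + 23*21) + 10244/16636 = 24/(-55*(29 - 12) + 483) + 10244*(1/16636) = 24/(-55*17 + 483) + 2561/4159 = 24/(-935 + 483) + 2561/4159 = 24/(-452) + 2561/4159 = 24*(-1/452) + 2561/4159 = -6/113 + 2561/4159 = 264439/469967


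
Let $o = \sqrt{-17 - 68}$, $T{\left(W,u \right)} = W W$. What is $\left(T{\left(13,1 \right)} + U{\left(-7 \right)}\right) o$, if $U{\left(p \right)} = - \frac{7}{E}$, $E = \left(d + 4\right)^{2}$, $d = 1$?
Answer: $\frac{4218 i \sqrt{85}}{25} \approx 1555.5 i$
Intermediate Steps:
$T{\left(W,u \right)} = W^{2}$
$E = 25$ ($E = \left(1 + 4\right)^{2} = 5^{2} = 25$)
$U{\left(p \right)} = - \frac{7}{25}$
$o = i \sqrt{85}$ ($o = \sqrt{-85} = i \sqrt{85} \approx 9.2195 i$)
$\left(T{\left(13,1 \right)} + U{\left(-7 \right)}\right) o = \left(13^{2} - \frac{7}{25}\right) i \sqrt{85} = \left(169 - \frac{7}{25}\right) i \sqrt{85} = \frac{4218 i \sqrt{85}}{25}$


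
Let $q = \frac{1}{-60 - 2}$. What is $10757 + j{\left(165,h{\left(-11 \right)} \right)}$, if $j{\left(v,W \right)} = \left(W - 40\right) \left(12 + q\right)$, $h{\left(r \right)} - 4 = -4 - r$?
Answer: $\frac{645387}{62} \approx 10409.0$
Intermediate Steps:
$h{\left(r \right)} = - r$ ($h{\left(r \right)} = 4 - \left(4 + r\right) = - r$)
$q = - \frac{1}{62}$ ($q = \frac{1}{-62} = - \frac{1}{62} \approx -0.016129$)
$j{\left(v,W \right)} = - \frac{14860}{31} + \frac{743 W}{62}$ ($j{\left(v,W \right)} = \left(W - 40\right) \left(12 - \frac{1}{62}\right) = \left(-40 + W\right) \frac{743}{62} = - \frac{14860}{31} + \frac{743 W}{62}$)
$10757 + j{\left(165,h{\left(-11 \right)} \right)} = 10757 - \left(\frac{14860}{31} - \frac{743 \left(\left(-1\right) \left(-11\right)\right)}{62}\right) = 10757 + \left(- \frac{14860}{31} + \frac{743}{62} \cdot 11\right) = 10757 + \left(- \frac{14860}{31} + \frac{8173}{62}\right) = 10757 - \frac{21547}{62} = \frac{645387}{62}$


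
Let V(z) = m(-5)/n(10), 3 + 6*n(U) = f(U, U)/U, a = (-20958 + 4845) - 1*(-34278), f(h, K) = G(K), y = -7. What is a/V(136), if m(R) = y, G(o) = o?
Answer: 865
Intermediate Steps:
f(h, K) = K
a = 18165 (a = -16113 + 34278 = 18165)
m(R) = -7
n(U) = -1/3 (n(U) = -1/2 + (U/U)/6 = -1/2 + (1/6)*1 = -1/2 + 1/6 = -1/3)
V(z) = 21 (V(z) = -7/(-1/3) = -7*(-3) = 21)
a/V(136) = 18165/21 = 18165*(1/21) = 865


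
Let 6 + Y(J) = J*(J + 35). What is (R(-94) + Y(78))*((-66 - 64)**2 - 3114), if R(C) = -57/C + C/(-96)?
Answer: 136994411525/1128 ≈ 1.2145e+8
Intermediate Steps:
R(C) = -57/C - C/96 (R(C) = -57/C + C*(-1/96) = -57/C - C/96)
Y(J) = -6 + J*(35 + J) (Y(J) = -6 + J*(J + 35) = -6 + J*(35 + J))
(R(-94) + Y(78))*((-66 - 64)**2 - 3114) = ((-57/(-94) - 1/96*(-94)) + (-6 + 78**2 + 35*78))*((-66 - 64)**2 - 3114) = ((-57*(-1/94) + 47/48) + (-6 + 6084 + 2730))*((-130)**2 - 3114) = ((57/94 + 47/48) + 8808)*(16900 - 3114) = (3577/2256 + 8808)*13786 = (19874425/2256)*13786 = 136994411525/1128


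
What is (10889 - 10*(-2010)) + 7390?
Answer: 38379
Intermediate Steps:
(10889 - 10*(-2010)) + 7390 = (10889 + 20100) + 7390 = 30989 + 7390 = 38379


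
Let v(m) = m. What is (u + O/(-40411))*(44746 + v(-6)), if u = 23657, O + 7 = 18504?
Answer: 42770747872200/40411 ≈ 1.0584e+9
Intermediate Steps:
O = 18497 (O = -7 + 18504 = 18497)
(u + O/(-40411))*(44746 + v(-6)) = (23657 + 18497/(-40411))*(44746 - 6) = (23657 + 18497*(-1/40411))*44740 = (23657 - 18497/40411)*44740 = (955984530/40411)*44740 = 42770747872200/40411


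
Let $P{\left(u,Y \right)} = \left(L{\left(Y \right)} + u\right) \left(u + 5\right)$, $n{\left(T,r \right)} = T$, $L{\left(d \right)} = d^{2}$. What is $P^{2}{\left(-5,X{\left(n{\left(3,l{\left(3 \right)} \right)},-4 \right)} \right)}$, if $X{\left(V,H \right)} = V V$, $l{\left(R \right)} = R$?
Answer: $0$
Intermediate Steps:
$X{\left(V,H \right)} = V^{2}$
$P{\left(u,Y \right)} = \left(5 + u\right) \left(u + Y^{2}\right)$ ($P{\left(u,Y \right)} = \left(Y^{2} + u\right) \left(u + 5\right) = \left(u + Y^{2}\right) \left(5 + u\right) = \left(5 + u\right) \left(u + Y^{2}\right)$)
$P^{2}{\left(-5,X{\left(n{\left(3,l{\left(3 \right)} \right)},-4 \right)} \right)} = \left(\left(-5\right)^{2} + 5 \left(-5\right) + 5 \left(3^{2}\right)^{2} - 5 \left(3^{2}\right)^{2}\right)^{2} = \left(25 - 25 + 5 \cdot 9^{2} - 5 \cdot 9^{2}\right)^{2} = \left(25 - 25 + 5 \cdot 81 - 405\right)^{2} = \left(25 - 25 + 405 - 405\right)^{2} = 0^{2} = 0$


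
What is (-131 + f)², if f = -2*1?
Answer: 17689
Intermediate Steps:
f = -2
(-131 + f)² = (-131 - 2)² = (-133)² = 17689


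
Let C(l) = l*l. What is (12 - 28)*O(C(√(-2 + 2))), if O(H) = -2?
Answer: 32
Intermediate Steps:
C(l) = l²
(12 - 28)*O(C(√(-2 + 2))) = (12 - 28)*(-2) = -16*(-2) = 32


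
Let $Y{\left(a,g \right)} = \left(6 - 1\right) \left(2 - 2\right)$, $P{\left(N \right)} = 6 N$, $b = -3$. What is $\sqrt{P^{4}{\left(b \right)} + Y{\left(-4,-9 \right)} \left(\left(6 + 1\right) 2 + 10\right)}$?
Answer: $324$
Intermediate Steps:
$Y{\left(a,g \right)} = 0$ ($Y{\left(a,g \right)} = 5 \cdot 0 = 0$)
$\sqrt{P^{4}{\left(b \right)} + Y{\left(-4,-9 \right)} \left(\left(6 + 1\right) 2 + 10\right)} = \sqrt{\left(6 \left(-3\right)\right)^{4} + 0 \left(\left(6 + 1\right) 2 + 10\right)} = \sqrt{\left(-18\right)^{4} + 0 \left(7 \cdot 2 + 10\right)} = \sqrt{104976 + 0 \left(14 + 10\right)} = \sqrt{104976 + 0 \cdot 24} = \sqrt{104976 + 0} = \sqrt{104976} = 324$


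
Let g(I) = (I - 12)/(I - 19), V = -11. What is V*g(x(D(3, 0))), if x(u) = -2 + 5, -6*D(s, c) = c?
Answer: -99/16 ≈ -6.1875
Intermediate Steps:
D(s, c) = -c/6
x(u) = 3
g(I) = (-12 + I)/(-19 + I)
V*g(x(D(3, 0))) = -11*(-12 + 3)/(-19 + 3) = -11*(-9)/(-16) = -(-11)*(-9)/16 = -11*9/16 = -99/16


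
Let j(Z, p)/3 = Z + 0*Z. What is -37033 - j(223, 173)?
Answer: -37702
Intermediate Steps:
j(Z, p) = 3*Z (j(Z, p) = 3*(Z + 0*Z) = 3*(Z + 0) = 3*Z)
-37033 - j(223, 173) = -37033 - 3*223 = -37033 - 1*669 = -37033 - 669 = -37702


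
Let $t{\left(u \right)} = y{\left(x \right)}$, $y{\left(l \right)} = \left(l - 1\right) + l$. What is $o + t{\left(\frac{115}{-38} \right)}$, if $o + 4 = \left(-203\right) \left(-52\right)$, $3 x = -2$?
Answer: $\frac{31649}{3} \approx 10550.0$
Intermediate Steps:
$x = - \frac{2}{3}$ ($x = \frac{1}{3} \left(-2\right) = - \frac{2}{3} \approx -0.66667$)
$y{\left(l \right)} = -1 + 2 l$ ($y{\left(l \right)} = \left(-1 + l\right) + l = -1 + 2 l$)
$t{\left(u \right)} = - \frac{7}{3}$ ($t{\left(u \right)} = -1 + 2 \left(- \frac{2}{3}\right) = -1 - \frac{4}{3} = - \frac{7}{3}$)
$o = 10552$ ($o = -4 - -10556 = -4 + 10556 = 10552$)
$o + t{\left(\frac{115}{-38} \right)} = 10552 - \frac{7}{3} = \frac{31649}{3}$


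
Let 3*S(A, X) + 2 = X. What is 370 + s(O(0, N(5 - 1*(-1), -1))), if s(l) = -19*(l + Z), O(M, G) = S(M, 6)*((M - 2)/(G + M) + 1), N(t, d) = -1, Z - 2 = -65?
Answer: 1491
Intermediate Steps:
S(A, X) = -⅔ + X/3
Z = -63 (Z = 2 - 65 = -63)
O(M, G) = 4/3 + 4*(-2 + M)/(3*(G + M)) (O(M, G) = (-⅔ + (⅓)*6)*((M - 2)/(G + M) + 1) = (-⅔ + 2)*((-2 + M)/(G + M) + 1) = 4*((-2 + M)/(G + M) + 1)/3 = 4*(1 + (-2 + M)/(G + M))/3 = 4/3 + 4*(-2 + M)/(3*(G + M)))
s(l) = 1197 - 19*l (s(l) = -19*(l - 63) = -19*(-63 + l) = 1197 - 19*l)
370 + s(O(0, N(5 - 1*(-1), -1))) = 370 + (1197 - 76*(-2 - 1 + 2*0)/(3*(-1 + 0))) = 370 + (1197 - 76*(-2 - 1 + 0)/(3*(-1))) = 370 + (1197 - 76*(-1)*(-3)/3) = 370 + (1197 - 19*4) = 370 + (1197 - 76) = 370 + 1121 = 1491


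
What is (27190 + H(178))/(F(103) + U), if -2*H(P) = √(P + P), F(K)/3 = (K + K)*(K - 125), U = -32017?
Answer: -27190/45613 + √89/45613 ≈ -0.59589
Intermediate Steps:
F(K) = 6*K*(-125 + K) (F(K) = 3*((K + K)*(K - 125)) = 3*((2*K)*(-125 + K)) = 3*(2*K*(-125 + K)) = 6*K*(-125 + K))
H(P) = -√2*√P/2 (H(P) = -√(P + P)/2 = -√2*√P/2)
(27190 + H(178))/(F(103) + U) = (27190 - √2*√178/2)/(6*103*(-125 + 103) - 32017) = (27190 - √89)/(6*103*(-22) - 32017) = (27190 - √89)/(-13596 - 32017) = (27190 - √89)/(-45613) = (27190 - √89)*(-1/45613) = -27190/45613 + √89/45613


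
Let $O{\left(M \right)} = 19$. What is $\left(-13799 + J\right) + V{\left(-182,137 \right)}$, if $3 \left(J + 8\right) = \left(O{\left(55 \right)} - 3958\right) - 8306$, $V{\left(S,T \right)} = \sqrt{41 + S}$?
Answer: $- \frac{53666}{3} + i \sqrt{141} \approx -17889.0 + 11.874 i$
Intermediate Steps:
$J = - \frac{12269}{3}$ ($J = -8 + \frac{\left(19 - 3958\right) - 8306}{3} = -8 + \frac{-3939 - 8306}{3} = -8 + \frac{1}{3} \left(-12245\right) = -8 - \frac{12245}{3} = - \frac{12269}{3} \approx -4089.7$)
$\left(-13799 + J\right) + V{\left(-182,137 \right)} = \left(-13799 - \frac{12269}{3}\right) + \sqrt{41 - 182} = - \frac{53666}{3} + \sqrt{-141} = - \frac{53666}{3} + i \sqrt{141}$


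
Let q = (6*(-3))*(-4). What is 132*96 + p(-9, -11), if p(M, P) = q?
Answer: 12744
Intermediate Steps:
q = 72 (q = -18*(-4) = 72)
p(M, P) = 72
132*96 + p(-9, -11) = 132*96 + 72 = 12672 + 72 = 12744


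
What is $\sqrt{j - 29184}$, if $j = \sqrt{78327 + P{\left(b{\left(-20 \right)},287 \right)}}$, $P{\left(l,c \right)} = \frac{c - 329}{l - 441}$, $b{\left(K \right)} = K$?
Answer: $\frac{\sqrt{-6202212864 + 461 \sqrt{16646151729}}}{461} \approx 170.01 i$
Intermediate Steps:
$P{\left(l,c \right)} = \frac{-329 + c}{-441 + l}$
$j = \frac{\sqrt{16646151729}}{461}$ ($j = \sqrt{78327 + \frac{-329 + 287}{-441 - 20}} = \sqrt{78327 + \frac{1}{-461} \left(-42\right)} = \sqrt{78327 - - \frac{42}{461}} = \sqrt{78327 + \frac{42}{461}} = \sqrt{\frac{36108789}{461}} = \frac{\sqrt{16646151729}}{461} \approx 279.87$)
$\sqrt{j - 29184} = \sqrt{\frac{\sqrt{16646151729}}{461} - 29184} = \sqrt{-29184 + \frac{\sqrt{16646151729}}{461}}$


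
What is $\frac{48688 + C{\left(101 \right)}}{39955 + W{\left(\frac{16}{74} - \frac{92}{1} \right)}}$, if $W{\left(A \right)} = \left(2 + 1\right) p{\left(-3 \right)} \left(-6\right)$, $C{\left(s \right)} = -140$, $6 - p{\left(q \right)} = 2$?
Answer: $\frac{48548}{39883} \approx 1.2173$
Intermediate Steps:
$p{\left(q \right)} = 4$ ($p{\left(q \right)} = 6 - 2 = 4$)
$W{\left(A \right)} = -72$ ($W{\left(A \right)} = \left(2 + 1\right) 4 \left(-6\right) = 3 \cdot 4 \left(-6\right) = 12 \left(-6\right) = -72$)
$\frac{48688 + C{\left(101 \right)}}{39955 + W{\left(\frac{16}{74} - \frac{92}{1} \right)}} = \frac{48688 - 140}{39955 - 72} = \frac{48548}{39883}$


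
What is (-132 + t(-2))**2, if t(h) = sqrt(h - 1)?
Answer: (132 - I*sqrt(3))**2 ≈ 17421.0 - 457.3*I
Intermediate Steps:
t(h) = sqrt(-1 + h)
(-132 + t(-2))**2 = (-132 + sqrt(-1 - 2))**2 = (-132 + sqrt(-3))**2 = (-132 + I*sqrt(3))**2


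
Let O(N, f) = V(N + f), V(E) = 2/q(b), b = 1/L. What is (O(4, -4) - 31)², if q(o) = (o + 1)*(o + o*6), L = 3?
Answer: 180625/196 ≈ 921.56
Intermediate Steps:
b = ⅓ (b = 1/3 = ⅓ ≈ 0.33333)
q(o) = 7*o*(1 + o) (q(o) = (1 + o)*(o + 6*o) = (1 + o)*(7*o) = 7*o*(1 + o))
V(E) = 9/14 (V(E) = 2/((7*(⅓)*(1 + ⅓))) = 2/((7*(⅓)*(4/3))) = 2/(28/9) = 2*(9/28) = 9/14)
O(N, f) = 9/14
(O(4, -4) - 31)² = (9/14 - 31)² = (-425/14)² = 180625/196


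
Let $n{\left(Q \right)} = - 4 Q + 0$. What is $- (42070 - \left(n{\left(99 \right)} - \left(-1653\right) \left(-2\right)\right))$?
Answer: $-45772$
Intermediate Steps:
$n{\left(Q \right)} = - 4 Q$
$- (42070 - \left(n{\left(99 \right)} - \left(-1653\right) \left(-2\right)\right)) = - (42070 - \left(\left(-4\right) 99 - \left(-1653\right) \left(-2\right)\right)) = - (42070 - \left(-396 - 3306\right)) = - (42070 - -3702) = - (42070 + 3702) = \left(-1\right) 45772 = -45772$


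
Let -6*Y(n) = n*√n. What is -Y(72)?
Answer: 72*√2 ≈ 101.82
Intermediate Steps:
Y(n) = -n^(3/2)/6 (Y(n) = -n*√n/6 = -n^(3/2)/6)
-Y(72) = -(-1)*72^(3/2)/6 = -(-1)*432*√2/6 = -(-72)*√2 = 72*√2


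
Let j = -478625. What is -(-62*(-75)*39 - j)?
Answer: -659975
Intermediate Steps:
-(-62*(-75)*39 - j) = -(-62*(-75)*39 - 1*(-478625)) = -(4650*39 + 478625) = -(181350 + 478625) = -1*659975 = -659975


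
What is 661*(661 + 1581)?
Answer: 1481962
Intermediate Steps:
661*(661 + 1581) = 661*2242 = 1481962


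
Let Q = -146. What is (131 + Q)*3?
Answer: -45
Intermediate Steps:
(131 + Q)*3 = (131 - 146)*3 = -15*3 = -45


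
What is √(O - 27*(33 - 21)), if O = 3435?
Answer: √3111 ≈ 55.776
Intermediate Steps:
√(O - 27*(33 - 21)) = √(3435 - 27*(33 - 21)) = √(3435 - 27*12) = √(3435 - 324) = √3111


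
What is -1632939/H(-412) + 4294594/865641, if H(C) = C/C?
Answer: -1413534654305/865641 ≈ -1.6329e+6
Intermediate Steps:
H(C) = 1
-1632939/H(-412) + 4294594/865641 = -1632939/1 + 4294594/865641 = -1632939*1 + 4294594*(1/865641) = -1632939 + 4294594/865641 = -1413534654305/865641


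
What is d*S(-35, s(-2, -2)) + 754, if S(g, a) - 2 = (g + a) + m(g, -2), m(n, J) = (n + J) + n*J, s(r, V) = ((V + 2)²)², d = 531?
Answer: 754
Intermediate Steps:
s(r, V) = (2 + V)⁴ (s(r, V) = ((2 + V)²)² = (2 + V)⁴)
m(n, J) = J + n + J*n (m(n, J) = (J + n) + J*n = J + n + J*n)
S(g, a) = a (S(g, a) = 2 + ((g + a) + (-2 + g - 2*g)) = 2 + ((a + g) + (-2 - g)) = 2 + (-2 + a) = a)
d*S(-35, s(-2, -2)) + 754 = 531*(2 - 2)⁴ + 754 = 531*0⁴ + 754 = 531*0 + 754 = 0 + 754 = 754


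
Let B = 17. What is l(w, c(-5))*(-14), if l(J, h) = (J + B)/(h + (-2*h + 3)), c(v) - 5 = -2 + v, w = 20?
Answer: -518/5 ≈ -103.60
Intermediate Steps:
c(v) = 3 + v (c(v) = 5 + (-2 + v) = 3 + v)
l(J, h) = (17 + J)/(3 - h) (l(J, h) = (J + 17)/(h + (-2*h + 3)) = (17 + J)/(h + (3 - 2*h)) = (17 + J)/(3 - h))
l(w, c(-5))*(-14) = ((-17 - 1*20)/(-3 + (3 - 5)))*(-14) = ((-17 - 20)/(-3 - 2))*(-14) = (-37/(-5))*(-14) = -⅕*(-37)*(-14) = (37/5)*(-14) = -518/5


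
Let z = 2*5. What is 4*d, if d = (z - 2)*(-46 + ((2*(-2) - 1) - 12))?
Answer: -2016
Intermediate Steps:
z = 10
d = -504 (d = (10 - 2)*(-46 + ((2*(-2) - 1) - 12)) = 8*(-46 + ((-4 - 1) - 12)) = 8*(-46 + (-5 - 12)) = 8*(-46 - 17) = 8*(-63) = -504)
4*d = 4*(-504) = -2016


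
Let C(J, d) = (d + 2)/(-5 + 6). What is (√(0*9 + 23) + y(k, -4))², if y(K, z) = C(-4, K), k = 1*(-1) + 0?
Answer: (1 + √23)² ≈ 33.592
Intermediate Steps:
k = -1 (k = -1 + 0 = -1)
C(J, d) = 2 + d (C(J, d) = (2 + d)/1 = (2 + d)*1 = 2 + d)
y(K, z) = 2 + K
(√(0*9 + 23) + y(k, -4))² = (√(0*9 + 23) + (2 - 1))² = (√(0 + 23) + 1)² = (√23 + 1)² = (1 + √23)²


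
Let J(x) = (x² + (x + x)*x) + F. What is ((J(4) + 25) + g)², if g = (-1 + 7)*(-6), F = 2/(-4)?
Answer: 5329/4 ≈ 1332.3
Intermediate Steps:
F = -½ (F = 2*(-¼) = -½ ≈ -0.50000)
g = -36 (g = 6*(-6) = -36)
J(x) = -½ + 3*x² (J(x) = (x² + (x + x)*x) - ½ = (x² + (2*x)*x) - ½ = (x² + 2*x²) - ½ = 3*x² - ½ = -½ + 3*x²)
((J(4) + 25) + g)² = (((-½ + 3*4²) + 25) - 36)² = (((-½ + 3*16) + 25) - 36)² = (((-½ + 48) + 25) - 36)² = ((95/2 + 25) - 36)² = (145/2 - 36)² = (73/2)² = 5329/4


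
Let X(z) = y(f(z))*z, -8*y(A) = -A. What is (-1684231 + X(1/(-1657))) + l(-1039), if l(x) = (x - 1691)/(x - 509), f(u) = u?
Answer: -4772279992987099/2833509768 ≈ -1.6842e+6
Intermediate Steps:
y(A) = A/8 (y(A) = -(-1)*A/8 = A/8)
l(x) = (-1691 + x)/(-509 + x)
X(z) = z**2/8 (X(z) = (z/8)*z = z**2/8)
(-1684231 + X(1/(-1657))) + l(-1039) = (-1684231 + (1/(-1657))**2/8) + (-1691 - 1039)/(-509 - 1039) = (-1684231 + (-1/1657)**2/8) - 2730/(-1548) = (-1684231 + (1/8)*(1/2745649)) - 1/1548*(-2730) = (-1684231 + 1/21965192) + 455/258 = -36994457287351/21965192 + 455/258 = -4772279992987099/2833509768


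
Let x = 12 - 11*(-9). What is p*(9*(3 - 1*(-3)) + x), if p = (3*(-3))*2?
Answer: -2970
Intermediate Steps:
x = 111 (x = 12 + 99 = 111)
p = -18 (p = -9*2 = -18)
p*(9*(3 - 1*(-3)) + x) = -18*(9*(3 - 1*(-3)) + 111) = -18*(9*(3 + 3) + 111) = -18*(9*6 + 111) = -18*(54 + 111) = -18*165 = -2970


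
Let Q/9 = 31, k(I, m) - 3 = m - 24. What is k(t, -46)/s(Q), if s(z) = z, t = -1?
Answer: -67/279 ≈ -0.24014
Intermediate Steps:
k(I, m) = -21 + m (k(I, m) = 3 + (m - 24) = 3 + (-24 + m) = -21 + m)
Q = 279 (Q = 9*31 = 279)
k(t, -46)/s(Q) = (-21 - 46)/279 = -67*1/279 = -67/279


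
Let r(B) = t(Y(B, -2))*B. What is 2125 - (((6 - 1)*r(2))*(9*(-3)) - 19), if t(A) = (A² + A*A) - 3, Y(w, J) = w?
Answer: 3494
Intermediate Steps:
t(A) = -3 + 2*A² (t(A) = (A² + A²) - 3 = 2*A² - 3 = -3 + 2*A²)
r(B) = B*(-3 + 2*B²) (r(B) = (-3 + 2*B²)*B = B*(-3 + 2*B²))
2125 - (((6 - 1)*r(2))*(9*(-3)) - 19) = 2125 - (((6 - 1)*(2*(-3 + 2*2²)))*(9*(-3)) - 19) = 2125 - ((5*(2*(-3 + 2*4)))*(-27) - 19) = 2125 - ((5*(2*(-3 + 8)))*(-27) - 19) = 2125 - ((5*(2*5))*(-27) - 19) = 2125 - ((5*10)*(-27) - 19) = 2125 - (50*(-27) - 19) = 2125 - (-1350 - 19) = 2125 - 1*(-1369) = 2125 + 1369 = 3494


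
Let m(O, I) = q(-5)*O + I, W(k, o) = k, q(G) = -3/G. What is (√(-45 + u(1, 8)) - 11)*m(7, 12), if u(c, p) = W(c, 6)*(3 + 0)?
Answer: -891/5 + 81*I*√42/5 ≈ -178.2 + 104.99*I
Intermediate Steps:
u(c, p) = 3*c (u(c, p) = c*(3 + 0) = c*3 = 3*c)
m(O, I) = I + 3*O/5 (m(O, I) = (-3/(-5))*O + I = (-3*(-⅕))*O + I = 3*O/5 + I = I + 3*O/5)
(√(-45 + u(1, 8)) - 11)*m(7, 12) = (√(-45 + 3*1) - 11)*(12 + (⅗)*7) = (√(-45 + 3) - 11)*(12 + 21/5) = (√(-42) - 11)*(81/5) = (I*√42 - 11)*(81/5) = (-11 + I*√42)*(81/5) = -891/5 + 81*I*√42/5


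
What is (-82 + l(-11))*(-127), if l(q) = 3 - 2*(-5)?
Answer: 8763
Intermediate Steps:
l(q) = 13 (l(q) = 3 + 10 = 13)
(-82 + l(-11))*(-127) = (-82 + 13)*(-127) = -69*(-127) = 8763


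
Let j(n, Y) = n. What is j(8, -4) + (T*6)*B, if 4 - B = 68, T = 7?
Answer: -2680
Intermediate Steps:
B = -64 (B = 4 - 1*68 = 4 - 68 = -64)
j(8, -4) + (T*6)*B = 8 + (7*6)*(-64) = 8 + 42*(-64) = 8 - 2688 = -2680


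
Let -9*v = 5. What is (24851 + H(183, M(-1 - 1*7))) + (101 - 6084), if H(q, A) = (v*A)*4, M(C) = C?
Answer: 169972/9 ≈ 18886.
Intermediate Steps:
v = -5/9 (v = -1/9*5 = -5/9 ≈ -0.55556)
H(q, A) = -20*A/9 (H(q, A) = -5*A/9*4 = -20*A/9)
(24851 + H(183, M(-1 - 1*7))) + (101 - 6084) = (24851 - 20*(-1 - 1*7)/9) + (101 - 6084) = (24851 - 20*(-1 - 7)/9) - 5983 = (24851 - 20/9*(-8)) - 5983 = (24851 + 160/9) - 5983 = 223819/9 - 5983 = 169972/9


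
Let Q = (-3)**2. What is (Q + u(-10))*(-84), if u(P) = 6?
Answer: -1260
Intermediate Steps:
Q = 9
(Q + u(-10))*(-84) = (9 + 6)*(-84) = 15*(-84) = -1260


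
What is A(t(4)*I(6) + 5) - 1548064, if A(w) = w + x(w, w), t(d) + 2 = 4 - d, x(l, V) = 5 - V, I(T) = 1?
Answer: -1548059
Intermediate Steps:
t(d) = 2 - d (t(d) = -2 + (4 - d) = 2 - d)
A(w) = 5 (A(w) = w + (5 - w) = 5)
A(t(4)*I(6) + 5) - 1548064 = 5 - 1548064 = -1548059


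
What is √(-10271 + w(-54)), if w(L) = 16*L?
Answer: I*√11135 ≈ 105.52*I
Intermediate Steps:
√(-10271 + w(-54)) = √(-10271 + 16*(-54)) = √(-10271 - 864) = √(-11135) = I*√11135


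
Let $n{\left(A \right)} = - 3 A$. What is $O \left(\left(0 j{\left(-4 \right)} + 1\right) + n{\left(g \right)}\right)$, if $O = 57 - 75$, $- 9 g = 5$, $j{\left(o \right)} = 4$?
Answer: $-48$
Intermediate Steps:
$g = - \frac{5}{9}$ ($g = \left(- \frac{1}{9}\right) 5 = - \frac{5}{9} \approx -0.55556$)
$O = -18$ ($O = 57 - 75 = -18$)
$O \left(\left(0 j{\left(-4 \right)} + 1\right) + n{\left(g \right)}\right) = - 18 \left(\left(0 \cdot 4 + 1\right) - - \frac{5}{3}\right) = - 18 \left(\left(0 + 1\right) + \frac{5}{3}\right) = - 18 \left(1 + \frac{5}{3}\right) = \left(-18\right) \frac{8}{3} = -48$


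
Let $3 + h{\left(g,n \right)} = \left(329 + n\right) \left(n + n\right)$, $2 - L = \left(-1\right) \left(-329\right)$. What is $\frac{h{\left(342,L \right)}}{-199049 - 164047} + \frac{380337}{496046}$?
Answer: $\frac{23124859943}{30018719736} \approx 0.77035$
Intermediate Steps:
$L = -327$ ($L = 2 - \left(-1\right) \left(-329\right) = 2 - 329 = -327$)
$h{\left(g,n \right)} = -3 + 2 n \left(329 + n\right)$ ($h{\left(g,n \right)} = -3 + \left(329 + n\right) \left(n + n\right) = -3 + \left(329 + n\right) 2 n = -3 + 2 n \left(329 + n\right)$)
$\frac{h{\left(342,L \right)}}{-199049 - 164047} + \frac{380337}{496046} = \frac{-3 + 2 \left(-327\right)^{2} + 658 \left(-327\right)}{-199049 - 164047} + \frac{380337}{496046} = \frac{-3 + 2 \cdot 106929 - 215166}{-199049 - 164047} + 380337 \cdot \frac{1}{496046} = \frac{-3 + 213858 - 215166}{-363096} + \frac{380337}{496046} = \left(-1311\right) \left(- \frac{1}{363096}\right) + \frac{380337}{496046} = \frac{437}{121032} + \frac{380337}{496046} = \frac{23124859943}{30018719736}$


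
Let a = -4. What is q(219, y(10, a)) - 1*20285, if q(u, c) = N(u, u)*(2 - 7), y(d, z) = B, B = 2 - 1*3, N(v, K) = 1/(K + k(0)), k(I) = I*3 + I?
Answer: -4442420/219 ≈ -20285.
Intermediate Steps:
k(I) = 4*I (k(I) = 3*I + I = 4*I)
N(v, K) = 1/K (N(v, K) = 1/(K + 4*0) = 1/(K + 0) = 1/K)
B = -1 (B = 2 - 3 = -1)
y(d, z) = -1
q(u, c) = -5/u (q(u, c) = (2 - 7)/u = -5/u)
q(219, y(10, a)) - 1*20285 = -5/219 - 1*20285 = -5*1/219 - 20285 = -5/219 - 20285 = -4442420/219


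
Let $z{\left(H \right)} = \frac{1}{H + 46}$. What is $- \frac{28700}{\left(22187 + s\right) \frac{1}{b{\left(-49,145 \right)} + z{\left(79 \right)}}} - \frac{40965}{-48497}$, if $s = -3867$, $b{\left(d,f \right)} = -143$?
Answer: $\frac{124859925993}{555290650} \approx 224.85$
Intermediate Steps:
$z{\left(H \right)} = \frac{1}{46 + H}$
$- \frac{28700}{\left(22187 + s\right) \frac{1}{b{\left(-49,145 \right)} + z{\left(79 \right)}}} - \frac{40965}{-48497} = - \frac{28700}{\left(22187 - 3867\right) \frac{1}{-143 + \frac{1}{46 + 79}}} - \frac{40965}{-48497} = - \frac{28700}{18320 \frac{1}{-143 + \frac{1}{125}}} - - \frac{40965}{48497} = - \frac{28700}{18320 \frac{1}{-143 + \frac{1}{125}}} + \frac{40965}{48497} = - \frac{28700}{18320 \frac{1}{- \frac{17874}{125}}} + \frac{40965}{48497} = - \frac{28700}{18320 \left(- \frac{125}{17874}\right)} + \frac{40965}{48497} = - \frac{28700}{- \frac{1145000}{8937}} + \frac{40965}{48497} = \left(-28700\right) \left(- \frac{8937}{1145000}\right) + \frac{40965}{48497} = \frac{2564919}{11450} + \frac{40965}{48497} = \frac{124859925993}{555290650}$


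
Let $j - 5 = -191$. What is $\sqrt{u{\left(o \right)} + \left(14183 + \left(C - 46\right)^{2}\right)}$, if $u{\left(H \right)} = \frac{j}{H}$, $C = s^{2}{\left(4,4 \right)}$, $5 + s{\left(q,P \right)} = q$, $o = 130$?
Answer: $\frac{\sqrt{68472755}}{65} \approx 127.31$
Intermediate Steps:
$j = -186$ ($j = 5 - 191 = -186$)
$s{\left(q,P \right)} = -5 + q$
$C = 1$ ($C = \left(-5 + 4\right)^{2} = \left(-1\right)^{2} = 1$)
$u{\left(H \right)} = - \frac{186}{H}$
$\sqrt{u{\left(o \right)} + \left(14183 + \left(C - 46\right)^{2}\right)} = \sqrt{- \frac{186}{130} + \left(14183 + \left(1 - 46\right)^{2}\right)} = \sqrt{\left(-186\right) \frac{1}{130} + \left(14183 + \left(-45\right)^{2}\right)} = \sqrt{- \frac{93}{65} + \left(14183 + 2025\right)} = \sqrt{- \frac{93}{65} + 16208} = \sqrt{\frac{1053427}{65}} = \frac{\sqrt{68472755}}{65}$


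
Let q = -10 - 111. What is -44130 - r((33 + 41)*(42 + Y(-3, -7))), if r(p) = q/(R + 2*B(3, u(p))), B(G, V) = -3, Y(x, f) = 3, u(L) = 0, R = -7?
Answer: -573811/13 ≈ -44139.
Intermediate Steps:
q = -121
r(p) = 121/13 (r(p) = -121/(-7 + 2*(-3)) = -121/(-7 - 6) = -121/(-13) = -121*(-1/13) = 121/13)
-44130 - r((33 + 41)*(42 + Y(-3, -7))) = -44130 - 1*121/13 = -44130 - 121/13 = -573811/13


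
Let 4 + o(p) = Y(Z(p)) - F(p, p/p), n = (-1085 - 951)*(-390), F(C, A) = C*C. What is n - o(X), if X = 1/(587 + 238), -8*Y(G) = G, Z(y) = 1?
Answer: 4323570260633/5445000 ≈ 7.9404e+5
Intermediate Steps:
Y(G) = -G/8
X = 1/825 ≈ 0.0012121
F(C, A) = C²
n = 794040 (n = -2036*(-390) = 794040)
o(p) = -33/8 - p² (o(p) = -4 + (-⅛*1 - p²) = -4 + (-⅛ - p²) = -33/8 - p²)
n - o(X) = 794040 - (-33/8 - (1/825)²) = 794040 - (-33/8 - 1*1/680625) = 794040 - (-33/8 - 1/680625) = 794040 - 1*(-22460633/5445000) = 794040 + 22460633/5445000 = 4323570260633/5445000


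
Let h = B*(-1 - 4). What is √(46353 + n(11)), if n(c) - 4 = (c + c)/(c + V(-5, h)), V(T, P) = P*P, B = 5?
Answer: √4687808766/318 ≈ 215.31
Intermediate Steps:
h = -25 (h = 5*(-1 - 4) = 5*(-5) = -25)
V(T, P) = P²
n(c) = 4 + 2*c/(625 + c) (n(c) = 4 + (c + c)/(c + (-25)²) = 4 + (2*c)/(c + 625) = 4 + (2*c)/(625 + c) = 4 + 2*c/(625 + c))
√(46353 + n(11)) = √(46353 + 2*(1250 + 3*11)/(625 + 11)) = √(46353 + 2*(1250 + 33)/636) = √(46353 + 2*(1/636)*1283) = √(46353 + 1283/318) = √(14741537/318) = √4687808766/318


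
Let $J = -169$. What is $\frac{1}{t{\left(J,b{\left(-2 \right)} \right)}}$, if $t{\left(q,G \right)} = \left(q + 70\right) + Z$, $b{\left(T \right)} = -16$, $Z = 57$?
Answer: $- \frac{1}{42} \approx -0.02381$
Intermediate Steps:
$t{\left(q,G \right)} = 127 + q$ ($t{\left(q,G \right)} = \left(q + 70\right) + 57 = \left(70 + q\right) + 57 = 127 + q$)
$\frac{1}{t{\left(J,b{\left(-2 \right)} \right)}} = \frac{1}{127 - 169} = \frac{1}{-42} = - \frac{1}{42}$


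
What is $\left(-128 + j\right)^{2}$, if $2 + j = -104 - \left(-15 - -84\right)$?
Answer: $91809$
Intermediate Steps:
$j = -175$ ($j = -2 - \left(89 + 84\right) = -2 - 173 = -175$)
$\left(-128 + j\right)^{2} = \left(-128 - 175\right)^{2} = \left(-303\right)^{2} = 91809$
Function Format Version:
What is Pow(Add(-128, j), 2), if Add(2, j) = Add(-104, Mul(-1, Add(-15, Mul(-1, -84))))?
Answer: 91809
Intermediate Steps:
j = -175 (j = Add(-2, Add(-104, Mul(-1, Add(-15, Mul(-1, -84))))) = Add(-2, Add(-104, Mul(-1, Add(-15, 84)))) = Add(-2, Add(-104, Mul(-1, 69))) = Add(-2, Add(-104, -69)) = Add(-2, -173) = -175)
Pow(Add(-128, j), 2) = Pow(Add(-128, -175), 2) = Pow(-303, 2) = 91809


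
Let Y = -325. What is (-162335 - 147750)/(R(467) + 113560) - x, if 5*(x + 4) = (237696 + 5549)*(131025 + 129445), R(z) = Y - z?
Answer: -1428951555882053/112768 ≈ -1.2672e+10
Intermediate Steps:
R(z) = -325 - z
x = 12671605026 (x = -4 + ((237696 + 5549)*(131025 + 129445))/5 = -4 + (243245*260470)/5 = -4 + (⅕)*63358025150 = -4 + 12671605030 = 12671605026)
(-162335 - 147750)/(R(467) + 113560) - x = (-162335 - 147750)/((-325 - 1*467) + 113560) - 1*12671605026 = -310085/((-325 - 467) + 113560) - 12671605026 = -310085/(-792 + 113560) - 12671605026 = -310085/112768 - 12671605026 = -1428951555882053/112768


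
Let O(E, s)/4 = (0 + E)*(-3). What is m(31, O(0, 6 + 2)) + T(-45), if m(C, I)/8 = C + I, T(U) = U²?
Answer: 2273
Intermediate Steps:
O(E, s) = -12*E (O(E, s) = 4*((0 + E)*(-3)) = 4*(E*(-3)) = 4*(-3*E) = -12*E)
m(C, I) = 8*C + 8*I (m(C, I) = 8*(C + I) = 8*C + 8*I)
m(31, O(0, 6 + 2)) + T(-45) = (8*31 + 8*(-12*0)) + (-45)² = (248 + 8*0) + 2025 = (248 + 0) + 2025 = 248 + 2025 = 2273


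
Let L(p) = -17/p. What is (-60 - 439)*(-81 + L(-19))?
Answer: 759478/19 ≈ 39973.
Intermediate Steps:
(-60 - 439)*(-81 + L(-19)) = (-60 - 439)*(-81 - 17/(-19)) = -499*(-81 - 17*(-1/19)) = -499*(-81 + 17/19) = -499*(-1522/19) = 759478/19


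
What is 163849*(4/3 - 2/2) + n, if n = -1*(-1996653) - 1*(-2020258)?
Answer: 12214582/3 ≈ 4.0715e+6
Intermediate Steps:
n = 4016911 (n = 1996653 + 2020258 = 4016911)
163849*(4/3 - 2/2) + n = 163849*(4/3 - 2/2) + 4016911 = 163849*(4*(⅓) - 2*½) + 4016911 = 163849*(4/3 - 1) + 4016911 = 163849*(⅓) + 4016911 = 163849/3 + 4016911 = 12214582/3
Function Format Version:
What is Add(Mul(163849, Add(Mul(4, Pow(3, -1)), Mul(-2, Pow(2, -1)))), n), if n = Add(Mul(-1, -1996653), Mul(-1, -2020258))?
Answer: Rational(12214582, 3) ≈ 4.0715e+6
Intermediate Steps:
n = 4016911 (n = Add(1996653, 2020258) = 4016911)
Add(Mul(163849, Add(Mul(4, Pow(3, -1)), Mul(-2, Pow(2, -1)))), n) = Add(Mul(163849, Add(Mul(4, Pow(3, -1)), Mul(-2, Pow(2, -1)))), 4016911) = Add(Mul(163849, Add(Mul(4, Rational(1, 3)), Mul(-2, Rational(1, 2)))), 4016911) = Add(Mul(163849, Add(Rational(4, 3), -1)), 4016911) = Add(Mul(163849, Rational(1, 3)), 4016911) = Add(Rational(163849, 3), 4016911) = Rational(12214582, 3)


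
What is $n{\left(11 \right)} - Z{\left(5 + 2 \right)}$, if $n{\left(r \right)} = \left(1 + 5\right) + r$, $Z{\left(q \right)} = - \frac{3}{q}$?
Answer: $\frac{122}{7} \approx 17.429$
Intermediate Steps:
$n{\left(r \right)} = 6 + r$
$n{\left(11 \right)} - Z{\left(5 + 2 \right)} = \left(6 + 11\right) - - \frac{3}{5 + 2} = 17 - - \frac{3}{7} = 17 + \frac{3}{7} = \frac{122}{7}$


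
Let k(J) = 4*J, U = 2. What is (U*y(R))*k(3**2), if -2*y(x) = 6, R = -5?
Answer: -216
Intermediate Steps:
y(x) = -3 (y(x) = -1/2*6 = -3)
(U*y(R))*k(3**2) = (2*(-3))*(4*3**2) = -24*9 = -6*36 = -216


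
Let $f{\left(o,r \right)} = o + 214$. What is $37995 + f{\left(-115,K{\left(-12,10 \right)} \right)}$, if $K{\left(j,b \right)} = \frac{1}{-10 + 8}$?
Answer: $38094$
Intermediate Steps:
$K{\left(j,b \right)} = - \frac{1}{2}$ ($K{\left(j,b \right)} = \frac{1}{-2} = - \frac{1}{2}$)
$f{\left(o,r \right)} = 214 + o$
$37995 + f{\left(-115,K{\left(-12,10 \right)} \right)} = 37995 + \left(214 - 115\right) = 37995 + 99 = 38094$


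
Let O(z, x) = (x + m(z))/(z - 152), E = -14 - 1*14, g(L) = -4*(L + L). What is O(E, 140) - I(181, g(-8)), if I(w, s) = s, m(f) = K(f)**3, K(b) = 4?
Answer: -977/15 ≈ -65.133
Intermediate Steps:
m(f) = 64 (m(f) = 4**3 = 64)
g(L) = -8*L
E = -28 (E = -14 - 14 = -28)
O(z, x) = (64 + x)/(-152 + z) (O(z, x) = (x + 64)/(z - 152) = (64 + x)/(-152 + z))
O(E, 140) - I(181, g(-8)) = (64 + 140)/(-152 - 28) - (-8)*(-8) = 204/(-180) - 1*64 = -1/180*204 - 64 = -17/15 - 64 = -977/15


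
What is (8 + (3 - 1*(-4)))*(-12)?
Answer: -180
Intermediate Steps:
(8 + (3 - 1*(-4)))*(-12) = (8 + (3 + 4))*(-12) = (8 + 7)*(-12) = 15*(-12) = -180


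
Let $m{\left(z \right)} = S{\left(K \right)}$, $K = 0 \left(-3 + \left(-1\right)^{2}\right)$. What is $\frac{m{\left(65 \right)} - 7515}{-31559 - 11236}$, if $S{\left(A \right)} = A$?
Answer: $\frac{167}{951} \approx 0.1756$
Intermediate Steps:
$K = 0$ ($K = 0 \left(-3 + 1\right) = 0 \left(-2\right) = 0$)
$m{\left(z \right)} = 0$
$\frac{m{\left(65 \right)} - 7515}{-31559 - 11236} = \frac{0 - 7515}{-31559 - 11236} = - \frac{7515}{-31559 - 11236} = - \frac{7515}{-42795} = \left(-7515\right) \left(- \frac{1}{42795}\right) = \frac{167}{951}$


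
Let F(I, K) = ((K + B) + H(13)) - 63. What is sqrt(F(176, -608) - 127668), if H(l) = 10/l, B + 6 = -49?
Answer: 2*I*sqrt(5424614)/13 ≈ 358.32*I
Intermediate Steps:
B = -55 (B = -6 - 49 = -55)
F(I, K) = -1524/13 + K (F(I, K) = ((K - 55) + 10/13) - 63 = ((-55 + K) + 10*(1/13)) - 63 = ((-55 + K) + 10/13) - 63 = (-705/13 + K) - 63 = -1524/13 + K)
sqrt(F(176, -608) - 127668) = sqrt((-1524/13 - 608) - 127668) = sqrt(-9428/13 - 127668) = sqrt(-1669112/13) = 2*I*sqrt(5424614)/13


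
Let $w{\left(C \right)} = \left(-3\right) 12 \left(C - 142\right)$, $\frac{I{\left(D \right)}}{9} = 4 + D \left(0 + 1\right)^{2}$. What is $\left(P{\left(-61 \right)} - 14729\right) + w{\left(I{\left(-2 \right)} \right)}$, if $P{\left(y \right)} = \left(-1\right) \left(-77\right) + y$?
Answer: $-10249$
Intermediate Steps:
$I{\left(D \right)} = 36 + 9 D$ ($I{\left(D \right)} = 9 \left(4 + D \left(0 + 1\right)^{2}\right) = 9 \left(4 + D 1^{2}\right) = 9 \left(4 + D 1\right) = 9 \left(4 + D\right) = 36 + 9 D$)
$P{\left(y \right)} = 77 + y$
$w{\left(C \right)} = 5112 - 36 C$ ($w{\left(C \right)} = - 36 \left(-142 + C\right) = 5112 - 36 C$)
$\left(P{\left(-61 \right)} - 14729\right) + w{\left(I{\left(-2 \right)} \right)} = \left(\left(77 - 61\right) - 14729\right) + \left(5112 - 36 \left(36 + 9 \left(-2\right)\right)\right) = \left(16 - 14729\right) + \left(5112 - 36 \left(36 - 18\right)\right) = -14713 + \left(5112 - 648\right) = -14713 + 4464 = -10249$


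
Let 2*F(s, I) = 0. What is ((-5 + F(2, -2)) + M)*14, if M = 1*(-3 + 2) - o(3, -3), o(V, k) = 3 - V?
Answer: -84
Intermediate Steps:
F(s, I) = 0 (F(s, I) = (½)*0 = 0)
M = -1 (M = 1*(-3 + 2) - (3 - 1*3) = 1*(-1) - (3 - 3) = -1 - 1*0 = -1 + 0 = -1)
((-5 + F(2, -2)) + M)*14 = ((-5 + 0) - 1)*14 = (-5 - 1)*14 = -6*14 = -84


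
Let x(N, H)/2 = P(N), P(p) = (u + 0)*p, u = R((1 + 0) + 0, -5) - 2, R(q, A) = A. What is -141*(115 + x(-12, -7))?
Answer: -39903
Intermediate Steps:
u = -7 (u = -5 - 2 = -7)
P(p) = -7*p (P(p) = (-7 + 0)*p = -7*p)
x(N, H) = -14*N (x(N, H) = 2*(-7*N) = -14*N)
-141*(115 + x(-12, -7)) = -141*(115 - 14*(-12)) = -141*(115 + 168) = -141*283 = -39903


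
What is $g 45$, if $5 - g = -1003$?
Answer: $45360$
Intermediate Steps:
$g = 1008$ ($g = 5 - -1003 = 5 + 1003 = 1008$)
$g 45 = 1008 \cdot 45 = 45360$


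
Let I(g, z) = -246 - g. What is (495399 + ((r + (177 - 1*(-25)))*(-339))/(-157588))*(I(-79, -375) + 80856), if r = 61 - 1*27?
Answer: 1574827740604356/39397 ≈ 3.9973e+10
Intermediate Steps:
r = 34 (r = 61 - 27 = 34)
(495399 + ((r + (177 - 1*(-25)))*(-339))/(-157588))*(I(-79, -375) + 80856) = (495399 + ((34 + (177 - 1*(-25)))*(-339))/(-157588))*((-246 - 1*(-79)) + 80856) = (495399 + ((34 + (177 + 25))*(-339))*(-1/157588))*((-246 + 79) + 80856) = (495399 + ((34 + 202)*(-339))*(-1/157588))*(-167 + 80856) = (495399 + (236*(-339))*(-1/157588))*80689 = (495399 - 80004*(-1/157588))*80689 = (495399 + 20001/39397)*80689 = (19517254404/39397)*80689 = 1574827740604356/39397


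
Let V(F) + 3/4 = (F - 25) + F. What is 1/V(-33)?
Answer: -4/367 ≈ -0.010899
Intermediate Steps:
V(F) = -103/4 + 2*F (V(F) = -¾ + ((F - 25) + F) = -¾ + ((-25 + F) + F) = -¾ + (-25 + 2*F) = -103/4 + 2*F)
1/V(-33) = 1/(-103/4 + 2*(-33)) = 1/(-103/4 - 66) = 1/(-367/4) = -4/367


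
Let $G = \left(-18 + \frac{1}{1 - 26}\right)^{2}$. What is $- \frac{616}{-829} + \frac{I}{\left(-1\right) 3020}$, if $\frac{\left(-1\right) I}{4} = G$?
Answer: $\frac{459294429}{391184375} \approx 1.1741$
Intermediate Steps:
$G = \frac{203401}{625}$ ($G = \left(-18 + \frac{1}{-25}\right)^{2} = \left(-18 - \frac{1}{25}\right)^{2} = \left(- \frac{451}{25}\right)^{2} = \frac{203401}{625} \approx 325.44$)
$I = - \frac{813604}{625}$ ($I = \left(-4\right) \frac{203401}{625} = - \frac{813604}{625} \approx -1301.8$)
$- \frac{616}{-829} + \frac{I}{\left(-1\right) 3020} = - \frac{616}{-829} - \frac{813604}{625 \left(\left(-1\right) 3020\right)} = \left(-616\right) \left(- \frac{1}{829}\right) - \frac{813604}{625 \left(-3020\right)} = \frac{616}{829} - - \frac{203401}{471875} = \frac{616}{829} + \frac{203401}{471875} = \frac{459294429}{391184375}$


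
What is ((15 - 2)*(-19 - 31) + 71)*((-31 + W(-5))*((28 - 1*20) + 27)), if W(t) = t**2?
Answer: 121590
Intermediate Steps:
((15 - 2)*(-19 - 31) + 71)*((-31 + W(-5))*((28 - 1*20) + 27)) = ((15 - 2)*(-19 - 31) + 71)*((-31 + (-5)**2)*((28 - 1*20) + 27)) = (13*(-50) + 71)*((-31 + 25)*((28 - 20) + 27)) = (-650 + 71)*(-6*(8 + 27)) = -(-3474)*35 = -579*(-210) = 121590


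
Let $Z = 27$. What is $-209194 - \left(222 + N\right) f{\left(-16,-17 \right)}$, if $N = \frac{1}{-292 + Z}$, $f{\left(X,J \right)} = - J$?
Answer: $- \frac{56436503}{265} \approx -2.1297 \cdot 10^{5}$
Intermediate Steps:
$N = - \frac{1}{265}$ ($N = \frac{1}{-292 + 27} = \frac{1}{-265} = - \frac{1}{265} \approx -0.0037736$)
$-209194 - \left(222 + N\right) f{\left(-16,-17 \right)} = -209194 - \left(222 - \frac{1}{265}\right) \left(\left(-1\right) \left(-17\right)\right) = -209194 - \frac{58829}{265} \cdot 17 = -209194 - \frac{1000093}{265} = - \frac{56436503}{265}$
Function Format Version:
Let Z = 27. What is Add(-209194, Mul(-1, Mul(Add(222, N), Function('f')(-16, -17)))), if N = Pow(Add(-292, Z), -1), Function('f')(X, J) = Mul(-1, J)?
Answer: Rational(-56436503, 265) ≈ -2.1297e+5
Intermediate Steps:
N = Rational(-1, 265) (N = Pow(Add(-292, 27), -1) = Pow(-265, -1) = Rational(-1, 265) ≈ -0.0037736)
Add(-209194, Mul(-1, Mul(Add(222, N), Function('f')(-16, -17)))) = Add(-209194, Mul(-1, Mul(Add(222, Rational(-1, 265)), Mul(-1, -17)))) = Add(-209194, Mul(-1, Mul(Rational(58829, 265), 17))) = Add(-209194, Mul(-1, Rational(1000093, 265))) = Add(-209194, Rational(-1000093, 265)) = Rational(-56436503, 265)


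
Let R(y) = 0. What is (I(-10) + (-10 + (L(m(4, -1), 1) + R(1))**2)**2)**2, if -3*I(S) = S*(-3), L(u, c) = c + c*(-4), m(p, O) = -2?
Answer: 81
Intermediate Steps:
L(u, c) = -3*c (L(u, c) = c - 4*c = -3*c)
I(S) = S (I(S) = -S*(-3)/3 = -(-1)*S = S)
(I(-10) + (-10 + (L(m(4, -1), 1) + R(1))**2)**2)**2 = (-10 + (-10 + (-3*1 + 0)**2)**2)**2 = (-10 + (-10 + (-3 + 0)**2)**2)**2 = (-10 + (-10 + (-3)**2)**2)**2 = (-10 + (-10 + 9)**2)**2 = (-10 + (-1)**2)**2 = (-10 + 1)**2 = (-9)**2 = 81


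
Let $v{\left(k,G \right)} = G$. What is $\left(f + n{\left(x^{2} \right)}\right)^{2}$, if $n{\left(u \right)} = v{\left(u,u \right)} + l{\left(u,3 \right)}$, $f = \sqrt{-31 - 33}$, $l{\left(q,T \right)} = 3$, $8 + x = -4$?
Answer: $21545 + 2352 i \approx 21545.0 + 2352.0 i$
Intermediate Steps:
$x = -12$ ($x = -8 - 4 = -12$)
$f = 8 i$ ($f = \sqrt{-64} = 8 i \approx 8.0 i$)
$n{\left(u \right)} = 3 + u$ ($n{\left(u \right)} = u + 3 = 3 + u$)
$\left(f + n{\left(x^{2} \right)}\right)^{2} = \left(8 i + \left(3 + \left(-12\right)^{2}\right)\right)^{2} = \left(8 i + \left(3 + 144\right)\right)^{2} = \left(8 i + 147\right)^{2} = \left(147 + 8 i\right)^{2}$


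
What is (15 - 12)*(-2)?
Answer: -6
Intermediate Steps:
(15 - 12)*(-2) = 3*(-2) = -6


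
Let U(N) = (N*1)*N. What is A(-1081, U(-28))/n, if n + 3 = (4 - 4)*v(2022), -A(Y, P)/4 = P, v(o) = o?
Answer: 3136/3 ≈ 1045.3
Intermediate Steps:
U(N) = N² (U(N) = N*N = N²)
A(Y, P) = -4*P
n = -3 (n = -3 + (4 - 4)*2022 = -3 + 0*2022 = -3 + 0 = -3)
A(-1081, U(-28))/n = -4*(-28)²/(-3) = -4*784*(-⅓) = -3136*(-⅓) = 3136/3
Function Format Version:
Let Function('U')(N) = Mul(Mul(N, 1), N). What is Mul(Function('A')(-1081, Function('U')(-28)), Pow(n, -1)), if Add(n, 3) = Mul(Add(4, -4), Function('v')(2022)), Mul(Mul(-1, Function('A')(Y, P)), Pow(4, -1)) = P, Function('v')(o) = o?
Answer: Rational(3136, 3) ≈ 1045.3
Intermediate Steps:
Function('U')(N) = Pow(N, 2) (Function('U')(N) = Mul(N, N) = Pow(N, 2))
Function('A')(Y, P) = Mul(-4, P)
n = -3 (n = Add(-3, Mul(Add(4, -4), 2022)) = Add(-3, Mul(0, 2022)) = Add(-3, 0) = -3)
Mul(Function('A')(-1081, Function('U')(-28)), Pow(n, -1)) = Mul(Mul(-4, Pow(-28, 2)), Pow(-3, -1)) = Mul(Mul(-4, 784), Rational(-1, 3)) = Mul(-3136, Rational(-1, 3)) = Rational(3136, 3)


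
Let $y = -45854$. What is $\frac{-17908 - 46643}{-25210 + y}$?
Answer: $\frac{21517}{23688} \approx 0.90835$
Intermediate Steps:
$\frac{-17908 - 46643}{-25210 + y} = \frac{-17908 - 46643}{-25210 - 45854} = - \frac{64551}{-71064} = \left(-64551\right) \left(- \frac{1}{71064}\right) = \frac{21517}{23688}$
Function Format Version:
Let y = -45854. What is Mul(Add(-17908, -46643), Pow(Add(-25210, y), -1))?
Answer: Rational(21517, 23688) ≈ 0.90835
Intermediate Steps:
Mul(Add(-17908, -46643), Pow(Add(-25210, y), -1)) = Mul(Add(-17908, -46643), Pow(Add(-25210, -45854), -1)) = Mul(-64551, Pow(-71064, -1)) = Mul(-64551, Rational(-1, 71064)) = Rational(21517, 23688)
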